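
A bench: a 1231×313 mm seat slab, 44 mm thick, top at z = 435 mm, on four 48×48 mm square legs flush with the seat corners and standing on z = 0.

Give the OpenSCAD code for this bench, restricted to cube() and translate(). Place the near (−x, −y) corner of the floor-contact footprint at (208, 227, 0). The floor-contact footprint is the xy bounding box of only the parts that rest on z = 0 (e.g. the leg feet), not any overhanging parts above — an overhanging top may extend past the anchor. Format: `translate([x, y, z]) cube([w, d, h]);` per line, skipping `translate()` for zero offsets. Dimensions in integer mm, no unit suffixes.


translate([208, 227, 391]) cube([1231, 313, 44]);
translate([208, 227, 0]) cube([48, 48, 391]);
translate([208, 492, 0]) cube([48, 48, 391]);
translate([1391, 227, 0]) cube([48, 48, 391]);
translate([1391, 492, 0]) cube([48, 48, 391]);


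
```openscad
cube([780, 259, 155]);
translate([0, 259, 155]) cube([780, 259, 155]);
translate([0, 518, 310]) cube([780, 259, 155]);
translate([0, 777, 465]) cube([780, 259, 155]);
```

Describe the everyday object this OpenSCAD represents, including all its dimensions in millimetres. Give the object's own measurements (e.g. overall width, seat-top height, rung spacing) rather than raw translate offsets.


A straight staircase of 4 solid steps. Each step is 780 mm wide (x), 259 mm deep (y, the going) and 155 mm tall (the rise). The first step rests on the floor; each subsequent step sits one going further in +y and one rise higher in +z, directly behind and above the previous step with no overlap.


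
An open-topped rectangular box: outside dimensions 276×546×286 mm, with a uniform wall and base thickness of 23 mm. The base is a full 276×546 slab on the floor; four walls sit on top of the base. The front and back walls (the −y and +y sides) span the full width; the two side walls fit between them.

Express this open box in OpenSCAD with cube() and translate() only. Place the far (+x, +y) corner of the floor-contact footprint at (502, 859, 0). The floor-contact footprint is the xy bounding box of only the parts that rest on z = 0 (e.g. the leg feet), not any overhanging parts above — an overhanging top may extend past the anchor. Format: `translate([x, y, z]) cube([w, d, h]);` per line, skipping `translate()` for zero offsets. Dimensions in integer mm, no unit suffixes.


translate([226, 313, 0]) cube([276, 546, 23]);
translate([226, 313, 23]) cube([276, 23, 263]);
translate([226, 836, 23]) cube([276, 23, 263]);
translate([226, 336, 23]) cube([23, 500, 263]);
translate([479, 336, 23]) cube([23, 500, 263]);


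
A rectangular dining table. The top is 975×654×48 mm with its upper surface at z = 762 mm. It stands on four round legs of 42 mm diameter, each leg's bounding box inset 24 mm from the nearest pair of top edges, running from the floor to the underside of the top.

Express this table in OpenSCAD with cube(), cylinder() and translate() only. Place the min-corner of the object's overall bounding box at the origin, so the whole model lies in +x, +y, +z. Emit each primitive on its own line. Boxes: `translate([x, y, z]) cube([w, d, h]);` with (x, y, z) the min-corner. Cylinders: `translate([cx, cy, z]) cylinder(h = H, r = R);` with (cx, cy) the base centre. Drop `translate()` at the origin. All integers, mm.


// leg_h = 762 - 48 = 714
translate([0, 0, 714]) cube([975, 654, 48]);
translate([45, 45, 0]) cylinder(h = 714, r = 21);
translate([930, 45, 0]) cylinder(h = 714, r = 21);
translate([45, 609, 0]) cylinder(h = 714, r = 21);
translate([930, 609, 0]) cylinder(h = 714, r = 21);


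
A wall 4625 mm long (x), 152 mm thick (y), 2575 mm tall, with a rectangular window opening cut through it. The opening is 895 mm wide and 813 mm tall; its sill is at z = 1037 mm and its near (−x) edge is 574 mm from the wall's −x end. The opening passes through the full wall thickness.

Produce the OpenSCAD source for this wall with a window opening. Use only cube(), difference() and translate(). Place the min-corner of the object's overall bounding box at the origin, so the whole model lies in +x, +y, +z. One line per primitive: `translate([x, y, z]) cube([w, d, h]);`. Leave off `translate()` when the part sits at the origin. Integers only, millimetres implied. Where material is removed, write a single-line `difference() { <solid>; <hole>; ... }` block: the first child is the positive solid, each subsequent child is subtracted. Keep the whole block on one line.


difference() { cube([4625, 152, 2575]); translate([574, 0, 1037]) cube([895, 152, 813]); }


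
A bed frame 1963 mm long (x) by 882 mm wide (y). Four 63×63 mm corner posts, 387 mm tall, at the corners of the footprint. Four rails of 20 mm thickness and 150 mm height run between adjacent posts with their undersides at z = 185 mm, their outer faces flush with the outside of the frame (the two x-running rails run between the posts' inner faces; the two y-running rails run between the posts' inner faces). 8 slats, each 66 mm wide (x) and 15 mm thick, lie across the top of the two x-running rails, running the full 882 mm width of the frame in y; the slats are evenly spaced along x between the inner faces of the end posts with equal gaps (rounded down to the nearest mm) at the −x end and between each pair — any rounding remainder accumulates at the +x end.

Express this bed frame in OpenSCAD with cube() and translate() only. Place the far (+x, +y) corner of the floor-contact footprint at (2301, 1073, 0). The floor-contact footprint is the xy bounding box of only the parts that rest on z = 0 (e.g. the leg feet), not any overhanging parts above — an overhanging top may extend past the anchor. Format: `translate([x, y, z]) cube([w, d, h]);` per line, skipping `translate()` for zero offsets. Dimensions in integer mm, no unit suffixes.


translate([338, 191, 0]) cube([63, 63, 387]);
translate([338, 1010, 0]) cube([63, 63, 387]);
translate([2238, 191, 0]) cube([63, 63, 387]);
translate([2238, 1010, 0]) cube([63, 63, 387]);
translate([401, 191, 185]) cube([1837, 20, 150]);
translate([401, 1053, 185]) cube([1837, 20, 150]);
translate([338, 254, 185]) cube([20, 756, 150]);
translate([2281, 254, 185]) cube([20, 756, 150]);
translate([546, 191, 335]) cube([66, 882, 15]);
translate([757, 191, 335]) cube([66, 882, 15]);
translate([968, 191, 335]) cube([66, 882, 15]);
translate([1179, 191, 335]) cube([66, 882, 15]);
translate([1390, 191, 335]) cube([66, 882, 15]);
translate([1601, 191, 335]) cube([66, 882, 15]);
translate([1812, 191, 335]) cube([66, 882, 15]);
translate([2023, 191, 335]) cube([66, 882, 15]);


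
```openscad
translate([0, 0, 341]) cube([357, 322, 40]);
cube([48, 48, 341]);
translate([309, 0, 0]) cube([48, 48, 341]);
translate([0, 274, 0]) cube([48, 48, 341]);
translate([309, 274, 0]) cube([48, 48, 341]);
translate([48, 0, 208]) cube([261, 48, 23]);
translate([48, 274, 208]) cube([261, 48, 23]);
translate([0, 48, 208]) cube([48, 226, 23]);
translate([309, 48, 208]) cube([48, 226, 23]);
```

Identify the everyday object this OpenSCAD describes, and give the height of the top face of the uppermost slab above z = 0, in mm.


A stool. The seat height is 381 mm.

A 357×322×40 slab at z = 341 on four corner posts — a stool. The seat top is 341 + 40 = 381 mm.


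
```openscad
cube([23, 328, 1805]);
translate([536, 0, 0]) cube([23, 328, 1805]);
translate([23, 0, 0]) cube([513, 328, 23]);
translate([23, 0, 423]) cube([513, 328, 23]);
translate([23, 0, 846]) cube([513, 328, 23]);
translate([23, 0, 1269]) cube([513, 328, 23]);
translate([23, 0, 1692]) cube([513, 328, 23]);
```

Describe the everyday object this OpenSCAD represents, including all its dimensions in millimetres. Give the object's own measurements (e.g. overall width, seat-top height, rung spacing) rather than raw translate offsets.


An open bookshelf. Two side panels, each 23 mm thick, 328 mm deep and 1805 mm tall, stand 559 mm apart (outside-to-outside). Between them sit 5 shelves, each 23 mm thick and 328 mm deep, spanning the full gap between the sides. The bottom shelf rests on the floor (its underside at z = 0) and the clear gap between one shelf's top and the next shelf's underside is 400 mm.


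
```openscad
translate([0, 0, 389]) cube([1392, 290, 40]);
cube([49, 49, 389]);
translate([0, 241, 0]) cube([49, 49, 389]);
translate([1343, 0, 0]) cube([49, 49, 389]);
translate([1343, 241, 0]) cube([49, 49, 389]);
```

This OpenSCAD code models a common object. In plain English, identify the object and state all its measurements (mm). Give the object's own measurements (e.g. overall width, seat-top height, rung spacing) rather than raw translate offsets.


A bench: a 1392×290 mm seat slab, 40 mm thick, top at z = 429 mm, on four 49×49 mm square legs flush with the seat corners and standing on z = 0.


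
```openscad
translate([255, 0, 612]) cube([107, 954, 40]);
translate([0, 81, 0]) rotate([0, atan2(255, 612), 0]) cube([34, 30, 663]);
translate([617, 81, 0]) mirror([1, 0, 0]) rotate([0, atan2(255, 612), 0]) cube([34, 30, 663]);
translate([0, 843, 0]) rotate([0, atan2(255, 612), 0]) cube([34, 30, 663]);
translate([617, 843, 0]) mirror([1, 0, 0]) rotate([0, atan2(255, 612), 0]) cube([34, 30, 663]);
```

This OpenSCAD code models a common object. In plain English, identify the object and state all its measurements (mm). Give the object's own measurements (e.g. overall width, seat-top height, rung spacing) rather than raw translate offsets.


A sawhorse. A 107×954×40 mm beam (x, y, z) sits on two A-frame leg pairs. Each pair is two raked legs of 34×30 mm section (30 mm along y) splaying symmetrically in x. Each leg rises 612 mm vertically over 255 mm of horizontal reach and is 663 mm long along its own axis. Every leg's outer bottom edge rests on the floor and its outer top edge meets a bottom edge of the beam — the left legs (tilting toward +x) meet the beam's −x bottom edge, the right legs (their mirror images, tilting toward −x) meet its +x bottom edge — so the leg tops tuck under the beam, the beam's underside is 612 mm above the floor, and the feet are 617 mm apart outside-to-outside with the beam centred between them. The two leg pairs are set in 81 mm from either end of the beam.


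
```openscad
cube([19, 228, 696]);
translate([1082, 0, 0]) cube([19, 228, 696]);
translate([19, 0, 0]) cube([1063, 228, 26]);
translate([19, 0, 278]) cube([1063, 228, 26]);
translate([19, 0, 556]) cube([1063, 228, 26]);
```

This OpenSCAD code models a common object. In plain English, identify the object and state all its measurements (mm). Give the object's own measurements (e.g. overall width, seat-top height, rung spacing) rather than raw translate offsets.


An open bookshelf. Two side panels, each 19 mm thick, 228 mm deep and 696 mm tall, stand 1101 mm apart (outside-to-outside). Between them sit 3 shelves, each 26 mm thick and 228 mm deep, spanning the full gap between the sides. The bottom shelf rests on the floor (its underside at z = 0) and the clear gap between one shelf's top and the next shelf's underside is 252 mm.


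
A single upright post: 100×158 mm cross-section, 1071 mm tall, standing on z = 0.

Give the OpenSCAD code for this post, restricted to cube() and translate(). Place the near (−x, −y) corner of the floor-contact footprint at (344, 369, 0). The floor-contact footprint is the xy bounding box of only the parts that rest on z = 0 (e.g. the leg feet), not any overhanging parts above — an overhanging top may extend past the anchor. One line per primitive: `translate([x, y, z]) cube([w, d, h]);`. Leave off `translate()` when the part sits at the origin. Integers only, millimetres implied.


translate([344, 369, 0]) cube([100, 158, 1071]);


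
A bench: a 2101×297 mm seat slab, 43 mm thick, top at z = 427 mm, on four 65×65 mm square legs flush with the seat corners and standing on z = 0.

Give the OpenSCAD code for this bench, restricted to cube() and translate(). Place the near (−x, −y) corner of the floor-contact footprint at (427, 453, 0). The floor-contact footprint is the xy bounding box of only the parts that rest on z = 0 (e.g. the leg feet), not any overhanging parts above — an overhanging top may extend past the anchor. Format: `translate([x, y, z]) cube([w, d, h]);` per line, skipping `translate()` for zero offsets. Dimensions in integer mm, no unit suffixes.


translate([427, 453, 384]) cube([2101, 297, 43]);
translate([427, 453, 0]) cube([65, 65, 384]);
translate([427, 685, 0]) cube([65, 65, 384]);
translate([2463, 453, 0]) cube([65, 65, 384]);
translate([2463, 685, 0]) cube([65, 65, 384]);


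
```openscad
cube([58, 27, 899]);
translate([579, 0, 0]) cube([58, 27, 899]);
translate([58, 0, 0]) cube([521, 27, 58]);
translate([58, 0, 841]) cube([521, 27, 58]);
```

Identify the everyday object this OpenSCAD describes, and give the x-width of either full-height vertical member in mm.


A picture frame. The border width is 58 mm.

Four thin pieces enclosing a rectangular opening — a picture frame. The two full-height stiles are 899 mm tall; the top rail sits at z = 841 and is 58 mm tall, so the border above the opening is 899 − 841 = 58 mm, matching the stile x-width.


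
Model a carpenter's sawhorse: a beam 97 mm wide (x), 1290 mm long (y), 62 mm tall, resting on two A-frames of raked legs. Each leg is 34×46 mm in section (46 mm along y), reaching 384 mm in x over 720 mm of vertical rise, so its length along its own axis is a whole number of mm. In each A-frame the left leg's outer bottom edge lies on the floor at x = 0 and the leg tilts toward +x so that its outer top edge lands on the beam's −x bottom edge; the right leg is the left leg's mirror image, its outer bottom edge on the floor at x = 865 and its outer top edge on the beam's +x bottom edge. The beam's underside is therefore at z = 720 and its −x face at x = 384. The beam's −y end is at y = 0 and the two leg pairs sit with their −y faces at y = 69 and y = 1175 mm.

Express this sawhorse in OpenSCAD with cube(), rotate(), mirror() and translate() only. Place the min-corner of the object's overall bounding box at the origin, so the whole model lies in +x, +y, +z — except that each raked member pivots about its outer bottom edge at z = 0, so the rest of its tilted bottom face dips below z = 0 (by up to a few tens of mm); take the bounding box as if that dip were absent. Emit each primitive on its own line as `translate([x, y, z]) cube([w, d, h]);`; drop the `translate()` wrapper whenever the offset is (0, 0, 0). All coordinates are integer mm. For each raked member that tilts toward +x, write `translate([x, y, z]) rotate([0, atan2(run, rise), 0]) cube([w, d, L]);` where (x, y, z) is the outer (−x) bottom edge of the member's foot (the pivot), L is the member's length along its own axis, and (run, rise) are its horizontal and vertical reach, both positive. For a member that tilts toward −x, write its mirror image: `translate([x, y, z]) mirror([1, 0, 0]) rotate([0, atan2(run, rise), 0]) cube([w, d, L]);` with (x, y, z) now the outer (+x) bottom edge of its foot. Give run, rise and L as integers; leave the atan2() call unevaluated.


translate([384, 0, 720]) cube([97, 1290, 62]);
translate([0, 69, 0]) rotate([0, atan2(384, 720), 0]) cube([34, 46, 816]);
translate([865, 69, 0]) mirror([1, 0, 0]) rotate([0, atan2(384, 720), 0]) cube([34, 46, 816]);
translate([0, 1175, 0]) rotate([0, atan2(384, 720), 0]) cube([34, 46, 816]);
translate([865, 1175, 0]) mirror([1, 0, 0]) rotate([0, atan2(384, 720), 0]) cube([34, 46, 816]);


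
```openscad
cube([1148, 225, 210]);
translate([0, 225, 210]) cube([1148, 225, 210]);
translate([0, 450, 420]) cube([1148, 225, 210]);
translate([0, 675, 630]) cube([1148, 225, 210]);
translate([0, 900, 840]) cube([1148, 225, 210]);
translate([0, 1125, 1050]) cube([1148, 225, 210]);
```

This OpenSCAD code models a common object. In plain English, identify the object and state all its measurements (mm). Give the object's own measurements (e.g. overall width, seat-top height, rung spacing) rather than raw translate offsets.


A straight staircase of 6 solid steps. Each step is 1148 mm wide (x), 225 mm deep (y, the going) and 210 mm tall (the rise). The first step rests on the floor; each subsequent step sits one going further in +y and one rise higher in +z, directly behind and above the previous step with no overlap.


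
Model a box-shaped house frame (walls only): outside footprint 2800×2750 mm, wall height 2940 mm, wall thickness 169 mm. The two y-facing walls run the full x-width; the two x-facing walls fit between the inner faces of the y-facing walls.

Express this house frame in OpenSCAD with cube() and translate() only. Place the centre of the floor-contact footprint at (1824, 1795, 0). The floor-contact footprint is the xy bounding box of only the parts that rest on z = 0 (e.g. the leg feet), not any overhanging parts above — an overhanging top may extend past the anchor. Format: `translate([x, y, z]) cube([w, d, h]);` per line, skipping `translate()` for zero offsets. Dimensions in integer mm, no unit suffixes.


translate([424, 420, 0]) cube([2800, 169, 2940]);
translate([424, 3001, 0]) cube([2800, 169, 2940]);
translate([424, 589, 0]) cube([169, 2412, 2940]);
translate([3055, 589, 0]) cube([169, 2412, 2940]);


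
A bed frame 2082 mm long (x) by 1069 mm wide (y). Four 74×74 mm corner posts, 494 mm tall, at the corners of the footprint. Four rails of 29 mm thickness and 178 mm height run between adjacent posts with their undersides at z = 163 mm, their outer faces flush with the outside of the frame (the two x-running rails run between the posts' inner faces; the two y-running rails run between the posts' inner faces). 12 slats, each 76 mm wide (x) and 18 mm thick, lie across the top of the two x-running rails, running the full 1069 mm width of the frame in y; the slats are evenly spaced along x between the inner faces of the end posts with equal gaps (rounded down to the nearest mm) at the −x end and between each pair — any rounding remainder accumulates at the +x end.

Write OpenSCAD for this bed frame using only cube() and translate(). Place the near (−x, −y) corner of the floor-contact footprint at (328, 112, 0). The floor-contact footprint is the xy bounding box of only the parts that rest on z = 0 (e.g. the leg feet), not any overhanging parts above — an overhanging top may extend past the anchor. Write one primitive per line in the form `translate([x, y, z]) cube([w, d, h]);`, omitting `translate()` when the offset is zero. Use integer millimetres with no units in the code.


translate([328, 112, 0]) cube([74, 74, 494]);
translate([328, 1107, 0]) cube([74, 74, 494]);
translate([2336, 112, 0]) cube([74, 74, 494]);
translate([2336, 1107, 0]) cube([74, 74, 494]);
translate([402, 112, 163]) cube([1934, 29, 178]);
translate([402, 1152, 163]) cube([1934, 29, 178]);
translate([328, 186, 163]) cube([29, 921, 178]);
translate([2381, 186, 163]) cube([29, 921, 178]);
translate([480, 112, 341]) cube([76, 1069, 18]);
translate([634, 112, 341]) cube([76, 1069, 18]);
translate([788, 112, 341]) cube([76, 1069, 18]);
translate([942, 112, 341]) cube([76, 1069, 18]);
translate([1096, 112, 341]) cube([76, 1069, 18]);
translate([1250, 112, 341]) cube([76, 1069, 18]);
translate([1404, 112, 341]) cube([76, 1069, 18]);
translate([1558, 112, 341]) cube([76, 1069, 18]);
translate([1712, 112, 341]) cube([76, 1069, 18]);
translate([1866, 112, 341]) cube([76, 1069, 18]);
translate([2020, 112, 341]) cube([76, 1069, 18]);
translate([2174, 112, 341]) cube([76, 1069, 18]);


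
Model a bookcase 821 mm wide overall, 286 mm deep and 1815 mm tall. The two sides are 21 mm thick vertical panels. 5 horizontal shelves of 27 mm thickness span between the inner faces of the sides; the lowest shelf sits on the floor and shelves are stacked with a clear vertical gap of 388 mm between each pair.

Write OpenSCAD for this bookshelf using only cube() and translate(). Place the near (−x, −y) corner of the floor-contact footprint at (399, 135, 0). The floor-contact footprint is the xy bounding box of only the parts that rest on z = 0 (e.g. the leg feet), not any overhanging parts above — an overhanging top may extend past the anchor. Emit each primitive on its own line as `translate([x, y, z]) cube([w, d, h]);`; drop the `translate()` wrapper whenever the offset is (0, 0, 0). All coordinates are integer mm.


translate([399, 135, 0]) cube([21, 286, 1815]);
translate([1199, 135, 0]) cube([21, 286, 1815]);
translate([420, 135, 0]) cube([779, 286, 27]);
translate([420, 135, 415]) cube([779, 286, 27]);
translate([420, 135, 830]) cube([779, 286, 27]);
translate([420, 135, 1245]) cube([779, 286, 27]);
translate([420, 135, 1660]) cube([779, 286, 27]);


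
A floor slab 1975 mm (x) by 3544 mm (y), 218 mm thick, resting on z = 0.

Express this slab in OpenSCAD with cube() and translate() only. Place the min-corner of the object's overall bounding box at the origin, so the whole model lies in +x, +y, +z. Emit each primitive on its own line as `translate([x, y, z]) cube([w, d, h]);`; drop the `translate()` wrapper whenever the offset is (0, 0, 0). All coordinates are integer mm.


cube([1975, 3544, 218]);


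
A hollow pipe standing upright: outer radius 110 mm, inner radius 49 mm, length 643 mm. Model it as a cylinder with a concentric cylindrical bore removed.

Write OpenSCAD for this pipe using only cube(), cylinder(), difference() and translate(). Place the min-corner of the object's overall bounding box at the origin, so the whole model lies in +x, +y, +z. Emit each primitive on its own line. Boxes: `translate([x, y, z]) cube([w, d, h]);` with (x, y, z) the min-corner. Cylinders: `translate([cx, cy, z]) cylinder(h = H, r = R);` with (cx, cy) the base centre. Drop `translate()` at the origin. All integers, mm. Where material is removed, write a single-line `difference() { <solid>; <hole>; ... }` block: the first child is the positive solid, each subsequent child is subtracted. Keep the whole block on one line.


difference() { translate([110, 110, 0]) cylinder(h = 643, r = 110); translate([110, 110, 0]) cylinder(h = 643, r = 49); }


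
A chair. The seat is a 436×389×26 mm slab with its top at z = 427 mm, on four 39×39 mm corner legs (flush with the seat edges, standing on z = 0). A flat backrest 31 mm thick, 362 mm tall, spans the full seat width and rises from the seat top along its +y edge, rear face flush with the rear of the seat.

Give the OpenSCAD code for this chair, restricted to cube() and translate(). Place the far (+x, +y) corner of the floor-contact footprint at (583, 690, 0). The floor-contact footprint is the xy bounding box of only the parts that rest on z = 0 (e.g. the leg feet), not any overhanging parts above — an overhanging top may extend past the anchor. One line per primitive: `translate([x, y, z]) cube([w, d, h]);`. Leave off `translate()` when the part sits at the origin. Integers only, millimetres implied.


// leg_h = 427 - 26 = 401
translate([147, 301, 401]) cube([436, 389, 26]);
translate([147, 301, 0]) cube([39, 39, 401]);
translate([544, 301, 0]) cube([39, 39, 401]);
translate([147, 651, 0]) cube([39, 39, 401]);
translate([544, 651, 0]) cube([39, 39, 401]);
translate([147, 659, 427]) cube([436, 31, 362]);


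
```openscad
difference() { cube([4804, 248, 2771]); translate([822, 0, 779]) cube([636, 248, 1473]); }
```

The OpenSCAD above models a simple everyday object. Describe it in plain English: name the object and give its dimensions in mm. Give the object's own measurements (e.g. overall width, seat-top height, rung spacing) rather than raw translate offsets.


A wall 4804 mm long (x), 248 mm thick (y), 2771 mm tall, with a rectangular window opening cut through it. The opening is 636 mm wide and 1473 mm tall; its sill is at z = 779 mm and its near (−x) edge is 822 mm from the wall's −x end. The opening passes through the full wall thickness.


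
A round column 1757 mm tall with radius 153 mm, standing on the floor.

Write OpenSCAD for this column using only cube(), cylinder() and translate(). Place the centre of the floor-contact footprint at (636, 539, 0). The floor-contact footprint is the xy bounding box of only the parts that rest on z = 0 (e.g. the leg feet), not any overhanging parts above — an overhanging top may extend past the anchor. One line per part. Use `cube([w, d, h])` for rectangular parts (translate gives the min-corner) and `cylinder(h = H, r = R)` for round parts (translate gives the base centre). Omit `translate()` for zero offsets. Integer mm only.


translate([636, 539, 0]) cylinder(h = 1757, r = 153);


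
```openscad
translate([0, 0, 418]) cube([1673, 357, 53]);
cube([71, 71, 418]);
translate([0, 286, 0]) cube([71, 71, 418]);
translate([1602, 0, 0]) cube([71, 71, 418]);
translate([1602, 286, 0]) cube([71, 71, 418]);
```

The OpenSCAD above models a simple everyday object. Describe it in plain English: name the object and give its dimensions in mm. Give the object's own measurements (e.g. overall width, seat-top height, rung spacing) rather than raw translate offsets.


A long wooden bench with a 1673 mm (x) × 357 mm (y) seat, 53 mm thick, its top surface 471 mm above the floor. Four 71 mm square legs at the seat corners, flush with the edges, run from z = 0 to the seat underside.


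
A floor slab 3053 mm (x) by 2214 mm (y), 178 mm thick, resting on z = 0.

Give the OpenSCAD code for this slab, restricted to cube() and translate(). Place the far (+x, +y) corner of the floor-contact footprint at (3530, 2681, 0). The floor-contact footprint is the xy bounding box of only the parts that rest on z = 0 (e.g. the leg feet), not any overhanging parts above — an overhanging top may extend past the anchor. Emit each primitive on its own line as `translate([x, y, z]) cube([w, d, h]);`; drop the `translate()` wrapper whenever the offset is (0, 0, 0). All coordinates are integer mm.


translate([477, 467, 0]) cube([3053, 2214, 178]);


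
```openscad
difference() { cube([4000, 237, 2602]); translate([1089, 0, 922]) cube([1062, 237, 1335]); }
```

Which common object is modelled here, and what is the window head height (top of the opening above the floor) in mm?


A wall with a window opening. The window head height is 2257 mm.

A wall with a rectangular opening subtracted — a window. Sill at z = 922, opening 1335 mm tall, so the head is at 922 + 1335 = 2257 mm.


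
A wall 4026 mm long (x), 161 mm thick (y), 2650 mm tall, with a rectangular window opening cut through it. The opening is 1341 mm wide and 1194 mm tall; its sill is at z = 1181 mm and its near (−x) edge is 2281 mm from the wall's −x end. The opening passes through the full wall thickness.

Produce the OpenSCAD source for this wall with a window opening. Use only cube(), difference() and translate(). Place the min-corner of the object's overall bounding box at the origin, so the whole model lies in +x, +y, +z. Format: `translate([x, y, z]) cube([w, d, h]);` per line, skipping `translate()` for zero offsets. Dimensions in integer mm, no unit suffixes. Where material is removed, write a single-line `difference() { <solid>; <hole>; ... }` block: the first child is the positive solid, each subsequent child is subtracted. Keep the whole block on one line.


difference() { cube([4026, 161, 2650]); translate([2281, 0, 1181]) cube([1341, 161, 1194]); }


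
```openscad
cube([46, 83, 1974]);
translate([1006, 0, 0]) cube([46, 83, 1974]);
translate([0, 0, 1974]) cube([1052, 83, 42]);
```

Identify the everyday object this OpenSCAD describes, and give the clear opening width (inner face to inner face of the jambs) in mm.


A door frame. The clear opening width is 960 mm.

Two 1974 mm tall posts with a header on top — a door frame. The left jamb is 46 mm wide at x = 0; the right jamb starts at x = 1006. The clear opening is 1006 − 46 = 960 mm.


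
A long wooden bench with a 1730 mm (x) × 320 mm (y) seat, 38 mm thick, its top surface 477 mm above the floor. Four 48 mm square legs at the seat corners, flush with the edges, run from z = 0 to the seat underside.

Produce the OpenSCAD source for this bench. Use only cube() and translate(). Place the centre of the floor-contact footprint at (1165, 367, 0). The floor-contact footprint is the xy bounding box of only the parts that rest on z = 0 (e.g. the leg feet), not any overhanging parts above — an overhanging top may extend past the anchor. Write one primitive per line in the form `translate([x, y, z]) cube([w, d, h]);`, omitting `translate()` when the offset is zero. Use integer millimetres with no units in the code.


translate([300, 207, 439]) cube([1730, 320, 38]);
translate([300, 207, 0]) cube([48, 48, 439]);
translate([300, 479, 0]) cube([48, 48, 439]);
translate([1982, 207, 0]) cube([48, 48, 439]);
translate([1982, 479, 0]) cube([48, 48, 439]);


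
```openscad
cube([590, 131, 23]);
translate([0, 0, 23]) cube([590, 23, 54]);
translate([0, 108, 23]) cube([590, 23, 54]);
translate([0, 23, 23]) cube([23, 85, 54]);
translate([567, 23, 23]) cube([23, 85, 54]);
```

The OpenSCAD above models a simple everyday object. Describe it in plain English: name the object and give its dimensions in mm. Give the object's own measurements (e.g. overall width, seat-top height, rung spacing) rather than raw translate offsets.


An open-topped rectangular box: outside dimensions 590×131×77 mm, with a uniform wall and base thickness of 23 mm. The base is a full 590×131 slab on the floor; four walls sit on top of the base. The front and back walls (the −y and +y sides) span the full width; the two side walls fit between them.


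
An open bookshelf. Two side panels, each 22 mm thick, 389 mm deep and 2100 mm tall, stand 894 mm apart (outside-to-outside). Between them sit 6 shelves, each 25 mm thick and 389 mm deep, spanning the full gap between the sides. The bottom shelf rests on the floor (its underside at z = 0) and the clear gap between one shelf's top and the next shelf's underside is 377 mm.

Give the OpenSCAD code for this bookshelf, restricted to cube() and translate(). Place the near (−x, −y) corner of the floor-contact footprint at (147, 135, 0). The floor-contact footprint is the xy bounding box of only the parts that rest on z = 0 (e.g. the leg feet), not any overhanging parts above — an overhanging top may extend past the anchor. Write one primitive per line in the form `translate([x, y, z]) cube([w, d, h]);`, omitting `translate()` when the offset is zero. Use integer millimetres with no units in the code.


translate([147, 135, 0]) cube([22, 389, 2100]);
translate([1019, 135, 0]) cube([22, 389, 2100]);
translate([169, 135, 0]) cube([850, 389, 25]);
translate([169, 135, 402]) cube([850, 389, 25]);
translate([169, 135, 804]) cube([850, 389, 25]);
translate([169, 135, 1206]) cube([850, 389, 25]);
translate([169, 135, 1608]) cube([850, 389, 25]);
translate([169, 135, 2010]) cube([850, 389, 25]);


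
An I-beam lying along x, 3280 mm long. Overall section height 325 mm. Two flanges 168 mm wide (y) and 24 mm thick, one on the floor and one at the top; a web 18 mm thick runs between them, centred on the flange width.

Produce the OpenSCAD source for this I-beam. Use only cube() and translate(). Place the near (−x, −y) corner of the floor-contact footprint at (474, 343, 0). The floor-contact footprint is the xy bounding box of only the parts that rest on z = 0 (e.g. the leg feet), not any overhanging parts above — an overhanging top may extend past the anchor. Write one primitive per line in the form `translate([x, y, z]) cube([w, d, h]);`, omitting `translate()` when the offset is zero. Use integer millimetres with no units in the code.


translate([474, 343, 0]) cube([3280, 168, 24]);
translate([474, 418, 24]) cube([3280, 18, 277]);
translate([474, 343, 301]) cube([3280, 168, 24]);


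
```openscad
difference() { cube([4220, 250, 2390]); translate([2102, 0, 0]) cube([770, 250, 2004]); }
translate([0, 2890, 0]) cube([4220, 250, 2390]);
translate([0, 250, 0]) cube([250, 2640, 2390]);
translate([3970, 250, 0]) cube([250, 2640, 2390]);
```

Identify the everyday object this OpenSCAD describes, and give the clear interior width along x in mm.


A single room. The interior width is 3720 mm.

Four walls enclosing a rectangle with a door in the front wall — a room. Outside width 4220 minus two 250 mm walls gives 3720 mm.


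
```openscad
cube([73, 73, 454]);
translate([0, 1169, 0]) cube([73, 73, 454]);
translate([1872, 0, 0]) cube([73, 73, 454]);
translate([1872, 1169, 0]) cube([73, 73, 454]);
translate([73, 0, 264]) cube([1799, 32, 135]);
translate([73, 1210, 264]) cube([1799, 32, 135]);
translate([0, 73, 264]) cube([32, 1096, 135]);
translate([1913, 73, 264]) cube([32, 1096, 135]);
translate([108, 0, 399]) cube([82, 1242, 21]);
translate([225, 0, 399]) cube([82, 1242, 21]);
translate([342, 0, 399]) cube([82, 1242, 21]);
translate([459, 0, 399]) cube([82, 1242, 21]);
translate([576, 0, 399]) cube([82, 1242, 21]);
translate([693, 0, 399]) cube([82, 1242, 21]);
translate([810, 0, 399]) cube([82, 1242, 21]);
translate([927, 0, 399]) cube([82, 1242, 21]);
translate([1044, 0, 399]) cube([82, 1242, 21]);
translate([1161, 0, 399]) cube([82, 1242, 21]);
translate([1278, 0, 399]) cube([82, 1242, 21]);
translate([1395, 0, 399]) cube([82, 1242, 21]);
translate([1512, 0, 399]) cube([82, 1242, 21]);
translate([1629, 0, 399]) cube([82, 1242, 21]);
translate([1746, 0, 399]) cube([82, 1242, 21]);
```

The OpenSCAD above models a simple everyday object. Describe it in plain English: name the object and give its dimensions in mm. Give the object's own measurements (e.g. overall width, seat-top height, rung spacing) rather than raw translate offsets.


A bed frame 1945 mm long (x) by 1242 mm wide (y). Four 73×73 mm corner posts, 454 mm tall, at the corners of the footprint. Four rails of 32 mm thickness and 135 mm height run between adjacent posts with their undersides at z = 264 mm, their outer faces flush with the outside of the frame (the two x-running rails run between the posts' inner faces; the two y-running rails run between the posts' inner faces). 15 slats, each 82 mm wide (x) and 21 mm thick, lie across the top of the two x-running rails, running the full 1242 mm width of the frame in y; along x they sit between the end posts with a 35 mm gap after the −x posts and between neighbouring slats, leaving 44 mm before the +x posts.


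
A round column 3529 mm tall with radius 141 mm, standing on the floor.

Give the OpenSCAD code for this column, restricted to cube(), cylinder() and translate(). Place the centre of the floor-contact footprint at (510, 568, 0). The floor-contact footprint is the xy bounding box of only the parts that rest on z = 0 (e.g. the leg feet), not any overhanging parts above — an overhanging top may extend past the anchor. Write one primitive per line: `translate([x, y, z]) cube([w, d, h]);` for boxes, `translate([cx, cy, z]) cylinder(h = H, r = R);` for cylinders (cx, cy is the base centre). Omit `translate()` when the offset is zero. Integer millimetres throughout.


translate([510, 568, 0]) cylinder(h = 3529, r = 141);


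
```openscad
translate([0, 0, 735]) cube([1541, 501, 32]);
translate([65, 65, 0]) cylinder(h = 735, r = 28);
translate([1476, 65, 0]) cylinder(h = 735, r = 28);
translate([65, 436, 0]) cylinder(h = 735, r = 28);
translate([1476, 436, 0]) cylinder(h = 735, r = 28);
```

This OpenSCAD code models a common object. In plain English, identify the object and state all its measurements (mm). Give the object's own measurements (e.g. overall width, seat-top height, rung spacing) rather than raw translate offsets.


A table: top 1541 mm (x) × 501 mm (y), 32 mm thick, upper face at z = 767 mm, on four round legs of 56 mm diameter, each leg's bounding box inset 37 mm from the nearest pair of top edges from z = 0 to the bottom of the top.


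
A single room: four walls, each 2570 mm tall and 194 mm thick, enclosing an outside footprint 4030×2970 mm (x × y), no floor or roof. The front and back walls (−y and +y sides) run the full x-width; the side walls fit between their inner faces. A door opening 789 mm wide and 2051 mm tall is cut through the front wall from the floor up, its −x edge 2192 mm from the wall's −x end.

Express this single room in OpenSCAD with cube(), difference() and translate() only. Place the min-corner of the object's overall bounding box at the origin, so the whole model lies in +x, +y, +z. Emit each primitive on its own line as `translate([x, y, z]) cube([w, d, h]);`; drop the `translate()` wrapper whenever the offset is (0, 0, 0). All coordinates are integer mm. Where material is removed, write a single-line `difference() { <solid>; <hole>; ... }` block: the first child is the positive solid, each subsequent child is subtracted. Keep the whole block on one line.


difference() { cube([4030, 194, 2570]); translate([2192, 0, 0]) cube([789, 194, 2051]); }
translate([0, 2776, 0]) cube([4030, 194, 2570]);
translate([0, 194, 0]) cube([194, 2582, 2570]);
translate([3836, 194, 0]) cube([194, 2582, 2570]);


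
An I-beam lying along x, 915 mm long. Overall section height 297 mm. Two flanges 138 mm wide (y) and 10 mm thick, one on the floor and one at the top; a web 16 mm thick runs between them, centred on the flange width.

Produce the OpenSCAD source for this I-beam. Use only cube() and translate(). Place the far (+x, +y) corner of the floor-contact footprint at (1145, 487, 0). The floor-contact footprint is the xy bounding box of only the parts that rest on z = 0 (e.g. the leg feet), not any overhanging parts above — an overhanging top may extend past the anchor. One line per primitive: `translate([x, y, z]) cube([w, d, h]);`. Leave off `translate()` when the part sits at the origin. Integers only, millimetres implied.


translate([230, 349, 0]) cube([915, 138, 10]);
translate([230, 410, 10]) cube([915, 16, 277]);
translate([230, 349, 287]) cube([915, 138, 10]);


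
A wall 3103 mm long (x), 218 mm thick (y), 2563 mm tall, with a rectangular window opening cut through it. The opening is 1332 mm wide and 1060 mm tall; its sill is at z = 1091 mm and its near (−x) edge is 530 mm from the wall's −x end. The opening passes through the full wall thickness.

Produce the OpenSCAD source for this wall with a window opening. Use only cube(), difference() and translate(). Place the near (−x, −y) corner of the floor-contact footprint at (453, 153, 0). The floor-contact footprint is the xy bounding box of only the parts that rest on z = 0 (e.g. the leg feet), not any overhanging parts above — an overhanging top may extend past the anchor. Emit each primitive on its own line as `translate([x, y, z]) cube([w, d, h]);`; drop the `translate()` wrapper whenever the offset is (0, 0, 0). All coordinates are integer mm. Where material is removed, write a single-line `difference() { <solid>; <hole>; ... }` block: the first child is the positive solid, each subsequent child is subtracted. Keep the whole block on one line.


difference() { translate([453, 153, 0]) cube([3103, 218, 2563]); translate([983, 153, 1091]) cube([1332, 218, 1060]); }


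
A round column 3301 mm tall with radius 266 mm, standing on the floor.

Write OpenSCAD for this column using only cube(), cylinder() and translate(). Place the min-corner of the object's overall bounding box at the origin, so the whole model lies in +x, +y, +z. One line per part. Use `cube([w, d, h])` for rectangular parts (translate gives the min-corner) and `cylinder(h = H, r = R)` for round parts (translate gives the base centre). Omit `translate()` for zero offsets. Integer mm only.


translate([266, 266, 0]) cylinder(h = 3301, r = 266);


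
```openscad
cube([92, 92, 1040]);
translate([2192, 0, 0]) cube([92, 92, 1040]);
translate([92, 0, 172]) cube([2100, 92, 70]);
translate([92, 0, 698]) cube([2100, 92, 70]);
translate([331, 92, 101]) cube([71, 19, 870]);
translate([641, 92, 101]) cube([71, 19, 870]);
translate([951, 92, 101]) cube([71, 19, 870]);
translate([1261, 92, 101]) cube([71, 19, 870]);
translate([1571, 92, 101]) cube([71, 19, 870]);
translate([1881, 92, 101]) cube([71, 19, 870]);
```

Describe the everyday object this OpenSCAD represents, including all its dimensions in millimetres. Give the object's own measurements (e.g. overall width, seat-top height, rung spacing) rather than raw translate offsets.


A fence section. Two 92×92 mm posts, 1040 mm tall, stand on the floor with a clear span of 2100 mm between their inner faces. Two horizontal rails of 92×70 mm section span the gap between the posts with their undersides at z = 172 mm and z = 698 mm, flush with the posts' −y face. 6 pickets, each 71 mm wide, 19 mm thick and 870 mm tall, are fixed to the +y face of the rails with their bottoms at z = 101 mm, spaced across the span with a 239 mm gap after the −x post and between neighbouring pickets, with 240 mm left before the +x post.
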